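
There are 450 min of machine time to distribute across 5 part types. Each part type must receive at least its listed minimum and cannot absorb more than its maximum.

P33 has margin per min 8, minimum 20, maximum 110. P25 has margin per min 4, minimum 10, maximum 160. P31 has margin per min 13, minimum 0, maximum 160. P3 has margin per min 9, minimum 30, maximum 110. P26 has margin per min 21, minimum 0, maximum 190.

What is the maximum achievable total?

Meeting every minimum uses 20+10+0+30+0 = 60 min, leaving 390.
Highest margin per min first: P26 21 > P31 13 > P3 9 > P33 8 > P25 4.
Give P26 190 more to hit its cap of 190 — 200 left.
P31 takes 160 more to reach its cap of 160 — 40 left.
Only 40 left; P3 takes them to reach 70.
Total = 8×20 + 4×10 + 13×160 + 9×70 + 21×190 = 6900.

6900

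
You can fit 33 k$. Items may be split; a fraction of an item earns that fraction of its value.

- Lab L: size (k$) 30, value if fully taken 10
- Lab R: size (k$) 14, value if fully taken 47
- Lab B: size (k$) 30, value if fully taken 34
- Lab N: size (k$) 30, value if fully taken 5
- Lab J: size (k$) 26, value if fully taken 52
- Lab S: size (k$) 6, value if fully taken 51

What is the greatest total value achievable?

Best value per unit of size first: Lab S 51/6≈8.5, Lab R 47/14≈3.36, Lab J 52/26≈2, Lab B 34/30≈1.13, Lab L 10/30≈0.333, Lab N 5/30≈0.167.
All 6 k$ of Lab S fit (value 51) → 27 remain.
All 14 k$ of Lab R fit (value 47) → 13 remain.
13 k$ left: a 13/26 share of Lab J gives 52×13/26 = 26.
Total value = 124.

124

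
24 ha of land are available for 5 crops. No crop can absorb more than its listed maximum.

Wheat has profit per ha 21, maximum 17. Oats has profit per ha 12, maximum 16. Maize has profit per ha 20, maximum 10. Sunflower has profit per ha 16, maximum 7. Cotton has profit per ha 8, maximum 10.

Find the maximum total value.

497

Rank by profit per ha: Wheat 21 > Maize 20 > Sunflower 16 > Oats 12 > Cotton 8.
Wheat takes 17 to reach its cap of 17 → 7 left.
Maize has room for 10 but only 7 remain, so it gets 7.
Total = 21×17 + 20×7 = 497.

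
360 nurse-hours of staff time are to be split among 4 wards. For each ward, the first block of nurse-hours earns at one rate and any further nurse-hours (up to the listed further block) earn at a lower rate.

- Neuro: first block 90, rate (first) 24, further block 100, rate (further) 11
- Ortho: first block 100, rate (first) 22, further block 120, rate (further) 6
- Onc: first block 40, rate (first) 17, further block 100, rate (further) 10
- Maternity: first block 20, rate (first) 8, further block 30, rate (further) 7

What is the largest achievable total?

Rank every tier by rate: Neuro/first 24 > Ortho/first 22 > Onc/first 17 > Neuro/second 11 > Onc/second 10 > Maternity/first 8 > Maternity/second 7 > Ortho/second 6.
Neuro first at 24: fill all 90 ; 270 left.
Ortho/first (22): +100 ; 170 left.
Fill Onc first block (40 at 17) ; 130 left.
Neuro/second (11): +100 ; 30 left.
Onc second at 10: only 30 left, fill 30.
Total = 24×90 + 22×100 + 17×40 + 11×100 + 10×30 = 6440.

6440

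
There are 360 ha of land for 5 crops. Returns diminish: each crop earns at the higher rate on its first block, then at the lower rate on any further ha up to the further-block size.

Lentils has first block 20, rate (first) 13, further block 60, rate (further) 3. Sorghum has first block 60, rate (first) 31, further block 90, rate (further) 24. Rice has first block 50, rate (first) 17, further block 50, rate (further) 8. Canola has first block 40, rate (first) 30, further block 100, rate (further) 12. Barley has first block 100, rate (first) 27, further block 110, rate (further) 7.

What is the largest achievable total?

Treat each block as its own option and order by rate: Sorghum/T1 31 > Canola/T1 30 > Barley/T1 27 > Sorghum/T2 24 > Rice/T1 17 > Lentils/T1 13 > Canola/T2 12 > Rice/T2 8 > Barley/T2 7 > Lentils/T2 3.
Sorghum/T1 (31): +60 → 300 left.
Canola T1 at 30: fill all 40 → 260 left.
Fill Barley T1 block (100 at 27) → 160 left.
Sorghum/T2 (24): +90 → 70 left.
Rice/T1 (17): +50 → 20 left.
Lentils/T1 (13): +20 → 0 left.
Total = 31×60 + 30×40 + 27×100 + 24×90 + 17×50 + 13×20 = 9030.

9030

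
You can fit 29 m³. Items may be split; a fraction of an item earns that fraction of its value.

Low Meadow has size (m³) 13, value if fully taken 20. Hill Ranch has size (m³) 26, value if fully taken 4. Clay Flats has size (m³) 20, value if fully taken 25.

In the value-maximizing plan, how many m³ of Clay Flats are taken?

Sort by value density: Low Meadow 20/13≈1.54, Clay Flats 25/20≈1.25, Hill Ranch 4/26≈0.154.
Low Meadow: take in full, 13 m³ for value 20 — 16 left.
Only 16 m³ remain; take 16/20 of Clay Flats for value 25×16/20 = 20.

16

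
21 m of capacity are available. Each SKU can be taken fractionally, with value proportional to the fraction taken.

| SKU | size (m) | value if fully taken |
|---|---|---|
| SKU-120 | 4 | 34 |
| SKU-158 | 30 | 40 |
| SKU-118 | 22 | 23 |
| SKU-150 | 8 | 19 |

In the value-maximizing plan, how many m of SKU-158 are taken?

9

Rank by value-to-size ratio: SKU-120 34/4≈8.5, SKU-150 19/8≈2.38, SKU-158 40/30≈1.33, SKU-118 23/22≈1.05.
All 4 m of SKU-120 fit (value 34) ; 17 remain.
SKU-150: take in full, 8 m for value 19 ; 9 left.
9 m left: a 9/30 share of SKU-158 gives 40×9/30 = 12.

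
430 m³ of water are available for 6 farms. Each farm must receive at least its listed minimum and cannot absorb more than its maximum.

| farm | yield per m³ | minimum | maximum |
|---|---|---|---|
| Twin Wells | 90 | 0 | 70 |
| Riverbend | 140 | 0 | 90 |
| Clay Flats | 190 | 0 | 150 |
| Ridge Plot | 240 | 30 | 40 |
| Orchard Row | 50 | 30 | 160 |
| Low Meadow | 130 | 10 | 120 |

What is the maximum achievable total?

Meeting every minimum uses 0+0+0+30+30+10 = 70 m³, leaving 360.
Highest yield per m³ first: Ridge Plot 240 > Clay Flats 190 > Riverbend 140 > Low Meadow 130 > Twin Wells 90 > Orchard Row 50.
Give Ridge Plot 10 more to hit its cap of 40 → 350 left.
Clay Flats takes 150 more to reach its cap of 150 → 200 left.
Give Riverbend 90 more to hit its cap of 90 → 110 left.
Low Meadow takes 110 more to reach its cap of 120 → 0 left.
Total = 140×90 + 190×150 + 240×40 + 50×30 + 130×120 = 67800.

67800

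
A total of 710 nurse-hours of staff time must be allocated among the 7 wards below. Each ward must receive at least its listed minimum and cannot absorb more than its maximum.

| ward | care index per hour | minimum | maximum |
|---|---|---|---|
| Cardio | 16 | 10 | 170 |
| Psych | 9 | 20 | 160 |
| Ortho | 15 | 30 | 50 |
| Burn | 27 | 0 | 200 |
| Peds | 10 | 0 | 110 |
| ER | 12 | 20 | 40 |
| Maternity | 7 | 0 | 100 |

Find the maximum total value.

11710

Meeting every minimum uses 10+20+30+0+0+20+0 = 80 nurse-hours, leaving 630.
Rank by care index per hour: Burn 27 > Cardio 16 > Ortho 15 > ER 12 > Peds 10 > Psych 9 > Maternity 7.
Burn takes 200 more to reach its cap of 200 — 430 left.
Give Cardio 160 more to hit its cap of 170 — 270 left.
Ortho: +20 to 50 (cap) — 250 left.
ER takes 20 more to reach its cap of 40 — 230 left.
Peds: +110 to 110 (cap) — 120 left.
Only 120 left; Psych takes them to reach 140.
Total = 16×170 + 9×140 + 15×50 + 27×200 + 10×110 + 12×40 = 11710.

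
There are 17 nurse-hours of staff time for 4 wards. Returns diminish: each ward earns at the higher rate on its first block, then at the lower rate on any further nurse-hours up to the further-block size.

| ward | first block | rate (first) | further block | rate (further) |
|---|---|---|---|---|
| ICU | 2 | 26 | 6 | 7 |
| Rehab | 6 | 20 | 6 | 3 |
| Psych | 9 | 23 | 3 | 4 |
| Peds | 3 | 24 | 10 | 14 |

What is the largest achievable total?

391

Rank every tier by rate: ICU/T1 26 > Peds/T1 24 > Psych/T1 23 > Rehab/T1 20 > Peds/T2 14 > ICU/T2 7 > Psych/T2 4 > Rehab/T2 3.
ICU T1 at 26: fill all 2 → 15 left.
Peds T1 at 24: fill all 3 → 12 left.
Fill Psych T1 block (9 at 23) → 3 left.
3 remain; put them into Rehab T1 at 20.
Total = 26×2 + 24×3 + 23×9 + 20×3 = 391.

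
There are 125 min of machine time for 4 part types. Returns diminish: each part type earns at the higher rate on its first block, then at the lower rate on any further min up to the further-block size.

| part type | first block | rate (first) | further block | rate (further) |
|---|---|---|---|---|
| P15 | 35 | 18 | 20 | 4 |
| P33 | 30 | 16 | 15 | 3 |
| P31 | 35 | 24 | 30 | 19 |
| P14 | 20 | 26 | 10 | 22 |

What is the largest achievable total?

2690

Rank every tier by rate: P14/first 26 > P31/first 24 > P14/second 22 > P31/second 19 > P15/first 18 > P33/first 16 > P15/second 4 > P33/second 3.
P14/first (26): +20 ; 105 left.
P31/first (24): +35 ; 70 left.
P14/second (22): +10 ; 60 left.
Fill P31 second block (30 at 19) ; 30 left.
P15 first at 18: only 30 left, fill 30.
Total = 26×20 + 24×35 + 22×10 + 19×30 + 18×30 = 2690.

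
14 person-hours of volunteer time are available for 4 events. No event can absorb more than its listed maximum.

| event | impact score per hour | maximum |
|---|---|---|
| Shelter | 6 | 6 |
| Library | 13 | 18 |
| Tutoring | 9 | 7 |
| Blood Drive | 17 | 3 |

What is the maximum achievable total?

Order the events by impact score per hour: Blood Drive 17 > Library 13 > Tutoring 9 > Shelter 6.
Give Blood Drive 3 to hit its cap of 3 — 11 left.
Library has room for 18 but only 11 remain, so it gets 11.
Total = 13×11 + 17×3 = 194.

194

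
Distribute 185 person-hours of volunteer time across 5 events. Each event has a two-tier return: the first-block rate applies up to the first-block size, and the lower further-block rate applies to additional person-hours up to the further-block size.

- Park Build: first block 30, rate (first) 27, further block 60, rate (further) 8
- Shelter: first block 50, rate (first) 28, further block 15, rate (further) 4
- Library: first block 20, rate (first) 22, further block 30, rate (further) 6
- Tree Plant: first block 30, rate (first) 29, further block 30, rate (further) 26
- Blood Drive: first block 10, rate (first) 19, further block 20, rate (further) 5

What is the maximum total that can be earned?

4610

Order all 10 blocks by rate: Tree Plant/first 29 > Shelter/first 28 > Park Build/first 27 > Tree Plant/second 26 > Library/first 22 > Blood Drive/first 19 > Park Build/second 8 > Library/second 6 > Blood Drive/second 5 > Shelter/second 4.
Fill Tree Plant first block (30 at 29) — 155 left.
Shelter/first (28): +50 — 105 left.
Park Build/first (27): +30 — 75 left.
Fill Tree Plant second block (30 at 26) — 45 left.
Library/first (22): +20 — 25 left.
Blood Drive/first (19): +10 — 15 left.
15 remain; put them into Park Build second at 8.
Total = 29×30 + 28×50 + 27×30 + 26×30 + 22×20 + 19×10 + 8×15 = 4610.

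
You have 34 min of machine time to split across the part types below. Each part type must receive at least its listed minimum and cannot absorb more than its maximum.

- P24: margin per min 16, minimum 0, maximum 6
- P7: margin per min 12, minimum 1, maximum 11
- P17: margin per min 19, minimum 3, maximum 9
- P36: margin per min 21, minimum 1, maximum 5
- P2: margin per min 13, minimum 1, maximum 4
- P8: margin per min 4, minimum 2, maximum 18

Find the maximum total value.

Meeting every minimum uses 0+1+3+1+1+2 = 8 min, leaving 26.
Order the part types by margin per min: P36 21 > P17 19 > P24 16 > P2 13 > P7 12 > P8 4.
P36: +4 to 5 (cap) — 22 left.
P17 takes 6 more to reach its cap of 9 — 16 left.
Give P24 6 more to hit its cap of 6 — 10 left.
P2 takes 3 more to reach its cap of 4 — 7 left.
P7: +7 (room for 10) → 8. Pool exhausted.
Total = 16×6 + 12×8 + 19×9 + 21×5 + 13×4 + 4×2 = 528.

528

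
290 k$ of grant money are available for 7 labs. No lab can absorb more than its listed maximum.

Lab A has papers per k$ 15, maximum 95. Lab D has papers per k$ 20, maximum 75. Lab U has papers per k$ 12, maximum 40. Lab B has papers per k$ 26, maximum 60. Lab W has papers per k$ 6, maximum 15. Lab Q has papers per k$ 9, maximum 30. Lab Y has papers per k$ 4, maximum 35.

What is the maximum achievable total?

5145

Rank by papers per k$: Lab B 26 > Lab D 20 > Lab A 15 > Lab U 12 > Lab Q 9 > Lab W 6 > Lab Y 4.
Lab B takes 60 to reach its cap of 60 ; 230 left.
Lab D takes 75 to reach its cap of 75 ; 155 left.
Lab A takes 95 to reach its cap of 95 ; 60 left.
Lab U: +40 to 40 (cap) ; 20 left.
Lab Q has room for 30 but only 20 remain, so it gets 20.
Total = 15×95 + 20×75 + 12×40 + 26×60 + 9×20 = 5145.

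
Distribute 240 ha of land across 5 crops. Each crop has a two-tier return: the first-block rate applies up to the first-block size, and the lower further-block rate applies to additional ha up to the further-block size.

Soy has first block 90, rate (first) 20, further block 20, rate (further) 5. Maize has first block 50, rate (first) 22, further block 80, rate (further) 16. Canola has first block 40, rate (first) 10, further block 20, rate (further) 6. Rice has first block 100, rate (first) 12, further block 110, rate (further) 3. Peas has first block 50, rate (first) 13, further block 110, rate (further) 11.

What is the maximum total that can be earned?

Order all 10 blocks by rate: Maize/tier1 22 > Soy/tier1 20 > Maize/tier2 16 > Peas/tier1 13 > Rice/tier1 12 > Peas/tier2 11 > Canola/tier1 10 > Canola/tier2 6 > Soy/tier2 5 > Rice/tier2 3.
Fill Maize tier1 block (50 at 22) — 190 left.
Fill Soy tier1 block (90 at 20) — 100 left.
Fill Maize tier2 block (80 at 16) — 20 left.
20 remain; put them into Peas tier1 at 13.
Total = 22×50 + 20×90 + 16×80 + 13×20 = 4440.

4440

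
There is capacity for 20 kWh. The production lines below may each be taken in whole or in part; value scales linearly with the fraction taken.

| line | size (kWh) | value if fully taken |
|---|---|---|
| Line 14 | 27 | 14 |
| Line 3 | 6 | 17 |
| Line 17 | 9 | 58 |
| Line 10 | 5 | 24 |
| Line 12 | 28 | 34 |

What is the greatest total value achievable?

Best value per unit of size first: Line 17 58/9≈6.44, Line 10 24/5≈4.8, Line 3 17/6≈2.83, Line 12 34/28≈1.21, Line 14 14/27≈0.519.
All 9 kWh of Line 17 fit (value 58) ; 11 remain.
Take all of Line 10 (5 kWh, value 24) ; 6 kWh left.
Take all of Line 3 (6 kWh, value 17) ; 0 kWh left.
Total value = 99.

99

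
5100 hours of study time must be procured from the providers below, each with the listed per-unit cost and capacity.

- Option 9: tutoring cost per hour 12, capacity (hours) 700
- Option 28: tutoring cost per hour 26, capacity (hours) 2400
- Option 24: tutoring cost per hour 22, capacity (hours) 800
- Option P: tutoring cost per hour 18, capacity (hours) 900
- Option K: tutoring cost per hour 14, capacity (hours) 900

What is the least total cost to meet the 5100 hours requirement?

101600

Fill from the cheapest provider first.
Option 9 at 12: take all 700 hours — 4400 still needed.
Option K (14): use full 900 — 3500 hours to go.
Option P at 18: take all 900 hours — 2600 still needed.
Take 800 from Option 24 at 22 — need 1800 more.
Option 28 at 26: take 1800 of its 2400 — requirement met.
Cost = 700×12 + 900×14 + 900×18 + 800×22 + 1800×26 = 101600.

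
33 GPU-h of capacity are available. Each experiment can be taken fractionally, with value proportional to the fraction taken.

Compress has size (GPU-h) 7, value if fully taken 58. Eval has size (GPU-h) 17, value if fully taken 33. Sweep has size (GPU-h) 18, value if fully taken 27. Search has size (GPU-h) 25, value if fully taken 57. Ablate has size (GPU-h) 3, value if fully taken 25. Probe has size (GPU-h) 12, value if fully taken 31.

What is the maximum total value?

Sort by value density: Ablate 25/3≈8.33, Compress 58/7≈8.29, Probe 31/12≈2.58, Search 57/25≈2.28, Eval 33/17≈1.94, Sweep 27/18≈1.5.
All 3 GPU-h of Ablate fit (value 25) — 30 remain.
Take all of Compress (7 GPU-h, value 58) — 23 GPU-h left.
Take all of Probe (12 GPU-h, value 31) — 11 GPU-h left.
Only 11 GPU-h remain; take 11/25 of Search for value 57×11/25 = 25.08.
Total value = 139.08.

139.08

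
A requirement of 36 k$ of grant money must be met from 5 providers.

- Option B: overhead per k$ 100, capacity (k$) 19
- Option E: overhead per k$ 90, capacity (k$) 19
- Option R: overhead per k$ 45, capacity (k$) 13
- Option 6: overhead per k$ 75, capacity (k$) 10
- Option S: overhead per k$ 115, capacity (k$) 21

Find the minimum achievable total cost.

2505

Use providers in increasing cost order.
Option R at 45: take all 13 k$ — 23 still needed.
Option 6 (75): use full 10 — 13 k$ to go.
Take 13 from Option E at 90 to finish.
Option B, Option S: unused.
Cost = 13×45 + 10×75 + 13×90 = 2505.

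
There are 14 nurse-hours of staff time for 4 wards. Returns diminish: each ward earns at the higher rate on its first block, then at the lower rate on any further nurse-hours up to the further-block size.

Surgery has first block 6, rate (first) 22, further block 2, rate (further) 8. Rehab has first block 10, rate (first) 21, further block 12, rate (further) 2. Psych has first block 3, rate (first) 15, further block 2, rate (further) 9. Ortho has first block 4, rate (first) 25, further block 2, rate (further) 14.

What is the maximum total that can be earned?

316

Treat each block as its own option and order by rate: Ortho/first 25 > Surgery/first 22 > Rehab/first 21 > Psych/first 15 > Ortho/second 14 > Psych/second 9 > Surgery/second 8 > Rehab/second 2.
Ortho/first (25): +4 → 10 left.
Surgery/first (22): +6 → 4 left.
Rehab first at 21: only 4 left, fill 4.
Total = 25×4 + 22×6 + 21×4 = 316.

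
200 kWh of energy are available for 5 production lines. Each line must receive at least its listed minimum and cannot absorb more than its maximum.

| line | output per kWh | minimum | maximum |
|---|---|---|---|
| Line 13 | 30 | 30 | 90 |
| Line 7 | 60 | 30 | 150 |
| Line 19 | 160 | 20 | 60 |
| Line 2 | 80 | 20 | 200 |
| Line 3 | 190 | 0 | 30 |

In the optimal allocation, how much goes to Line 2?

Meeting every minimum uses 30+30+20+20+0 = 100 kWh, leaving 100.
Order the production lines by output per kWh: Line 3 190 > Line 19 160 > Line 2 80 > Line 7 60 > Line 13 30.
Give Line 3 30 more to hit its cap of 30 ; 70 left.
Line 19 takes 40 more to reach its cap of 60 ; 30 left.
Only 30 left; Line 2 takes them to reach 50.

50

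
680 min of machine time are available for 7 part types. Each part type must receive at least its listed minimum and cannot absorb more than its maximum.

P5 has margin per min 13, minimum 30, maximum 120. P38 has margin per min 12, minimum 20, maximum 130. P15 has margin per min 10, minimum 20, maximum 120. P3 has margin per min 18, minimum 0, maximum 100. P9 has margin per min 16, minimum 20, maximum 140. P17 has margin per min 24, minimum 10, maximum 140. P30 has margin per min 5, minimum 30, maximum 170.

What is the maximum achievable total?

10870

Meeting every minimum uses 30+20+20+0+20+10+30 = 130 min, leaving 550.
Rank by margin per min: P17 24 > P3 18 > P9 16 > P5 13 > P38 12 > P15 10 > P30 5.
Give P17 130 more to hit its cap of 140 — 420 left.
P3: +100 to 100 (cap) — 320 left.
Give P9 120 more to hit its cap of 140 — 200 left.
P5: +90 to 120 (cap) — 110 left.
P38 takes 110 more to reach its cap of 130 — 0 left.
Total = 13×120 + 12×130 + 10×20 + 18×100 + 16×140 + 24×140 + 5×30 = 10870.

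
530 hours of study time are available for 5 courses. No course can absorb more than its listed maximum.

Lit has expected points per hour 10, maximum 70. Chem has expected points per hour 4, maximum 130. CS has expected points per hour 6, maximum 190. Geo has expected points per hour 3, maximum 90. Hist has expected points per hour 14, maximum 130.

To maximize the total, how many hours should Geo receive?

Highest expected points per hour first: Hist 14 > Lit 10 > CS 6 > Chem 4 > Geo 3.
Give Hist 130 to hit its cap of 130 → 400 left.
Lit: +70 to 70 (cap) → 330 left.
CS takes 190 to reach its cap of 190 → 140 left.
Chem takes 130 to reach its cap of 130 → 10 left.
Geo: +10 (room for 90) → 10. Pool exhausted.

10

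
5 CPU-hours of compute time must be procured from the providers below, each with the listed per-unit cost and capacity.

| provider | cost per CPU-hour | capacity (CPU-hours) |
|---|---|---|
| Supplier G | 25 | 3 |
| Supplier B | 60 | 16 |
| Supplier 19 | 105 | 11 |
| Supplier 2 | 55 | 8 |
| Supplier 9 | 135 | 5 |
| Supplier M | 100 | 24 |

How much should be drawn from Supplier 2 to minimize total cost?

Use providers in increasing cost order.
Supplier G (25): use full 3 → 2 CPU-hours to go.
Supplier 2 at 55: take 2 of its 8 → requirement met.
Supplier B, Supplier M, Supplier 19, Supplier 9: unused.

2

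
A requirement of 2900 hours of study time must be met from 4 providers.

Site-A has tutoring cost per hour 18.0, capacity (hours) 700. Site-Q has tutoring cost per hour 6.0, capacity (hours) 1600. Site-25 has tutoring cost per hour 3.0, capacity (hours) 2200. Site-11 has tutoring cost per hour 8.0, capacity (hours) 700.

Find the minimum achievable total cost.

10800

Use providers in increasing cost order.
Site-25 at 3.0: take all 2200 hours ; 700 still needed.
Site-Q at 6.0: take 700 of its 1600 ; requirement met.
Site-11, Site-A: unused.
Cost = 2200×3.0 + 700×6.0 = 10800.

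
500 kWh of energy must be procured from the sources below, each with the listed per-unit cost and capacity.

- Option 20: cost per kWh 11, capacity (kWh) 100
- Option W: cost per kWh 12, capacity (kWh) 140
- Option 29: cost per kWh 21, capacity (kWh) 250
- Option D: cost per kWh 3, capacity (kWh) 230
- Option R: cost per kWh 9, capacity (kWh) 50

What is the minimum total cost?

3680

Use sources in increasing cost order.
Option D (3): use full 230 ; 270 kWh to go.
Option R (9): use full 50 ; 220 kWh to go.
Take 100 from Option 20 at 11 ; need 120 more.
Option W (12): take the remaining 120 ; done.
Option 29: unused.
Cost = 230×3 + 50×9 + 100×11 + 120×12 = 3680.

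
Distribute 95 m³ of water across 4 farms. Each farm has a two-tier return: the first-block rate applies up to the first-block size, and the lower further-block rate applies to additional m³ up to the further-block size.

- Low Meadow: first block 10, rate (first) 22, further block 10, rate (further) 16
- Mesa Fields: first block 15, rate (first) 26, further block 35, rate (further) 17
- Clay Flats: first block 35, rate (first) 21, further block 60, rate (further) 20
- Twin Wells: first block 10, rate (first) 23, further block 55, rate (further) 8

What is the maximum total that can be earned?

2075

Order all 8 blocks by rate: Mesa Fields/T1 26 > Twin Wells/T1 23 > Low Meadow/T1 22 > Clay Flats/T1 21 > Clay Flats/T2 20 > Mesa Fields/T2 17 > Low Meadow/T2 16 > Twin Wells/T2 8.
Fill Mesa Fields T1 block (15 at 26) → 80 left.
Twin Wells T1 at 23: fill all 10 → 70 left.
Fill Low Meadow T1 block (10 at 22) → 60 left.
Fill Clay Flats T1 block (35 at 21) → 25 left.
Clay Flats T2 at 20: only 25 left, fill 25.
Total = 26×15 + 23×10 + 22×10 + 21×35 + 20×25 = 2075.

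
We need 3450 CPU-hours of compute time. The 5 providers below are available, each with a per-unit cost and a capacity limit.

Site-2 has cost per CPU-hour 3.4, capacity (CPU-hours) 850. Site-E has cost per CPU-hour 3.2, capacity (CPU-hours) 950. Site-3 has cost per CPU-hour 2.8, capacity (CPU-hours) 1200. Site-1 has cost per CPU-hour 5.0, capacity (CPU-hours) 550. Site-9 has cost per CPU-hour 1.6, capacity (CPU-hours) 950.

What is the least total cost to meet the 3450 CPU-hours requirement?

9110

Cheapest first:
Site-9 (1.6): use full 950 — 2500 CPU-hours to go.
Site-3 at 2.8: take all 1200 CPU-hours — 1300 still needed.
Take 950 from Site-E at 3.2 — need 350 more.
Site-2 at 3.4: take 350 of its 850 — requirement met.
Site-1: unused.
Cost = 950×1.6 + 1200×2.8 + 950×3.2 + 350×3.4 = 9110.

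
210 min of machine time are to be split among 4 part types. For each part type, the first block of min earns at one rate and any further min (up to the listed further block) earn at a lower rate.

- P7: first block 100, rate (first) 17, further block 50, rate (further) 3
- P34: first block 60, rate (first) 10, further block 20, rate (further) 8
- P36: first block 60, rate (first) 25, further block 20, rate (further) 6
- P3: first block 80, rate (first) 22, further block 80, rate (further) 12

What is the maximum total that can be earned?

Treat each block as its own option and order by rate: P36/T1 25 > P3/T1 22 > P7/T1 17 > P3/T2 12 > P34/T1 10 > P34/T2 8 > P36/T2 6 > P7/T2 3.
P36 T1 at 25: fill all 60 → 150 left.
Fill P3 T1 block (80 at 22) → 70 left.
P7 T1 at 17: only 70 left, fill 70.
Total = 25×60 + 22×80 + 17×70 = 4450.

4450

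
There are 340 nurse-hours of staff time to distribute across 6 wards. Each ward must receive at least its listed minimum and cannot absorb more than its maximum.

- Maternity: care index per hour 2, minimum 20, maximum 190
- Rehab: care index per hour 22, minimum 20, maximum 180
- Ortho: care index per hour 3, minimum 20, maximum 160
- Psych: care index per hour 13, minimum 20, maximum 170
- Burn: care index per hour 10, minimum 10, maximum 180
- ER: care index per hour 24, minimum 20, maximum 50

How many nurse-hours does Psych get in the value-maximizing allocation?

60

Meeting every minimum uses 20+20+20+20+10+20 = 110 nurse-hours, leaving 230.
Rank by care index per hour: ER 24 > Rehab 22 > Psych 13 > Burn 10 > Ortho 3 > Maternity 2.
ER takes 30 more to reach its cap of 50 ; 200 left.
Give Rehab 160 more to hit its cap of 180 ; 40 left.
Psych: +40 (room for 150) → 60. Pool exhausted.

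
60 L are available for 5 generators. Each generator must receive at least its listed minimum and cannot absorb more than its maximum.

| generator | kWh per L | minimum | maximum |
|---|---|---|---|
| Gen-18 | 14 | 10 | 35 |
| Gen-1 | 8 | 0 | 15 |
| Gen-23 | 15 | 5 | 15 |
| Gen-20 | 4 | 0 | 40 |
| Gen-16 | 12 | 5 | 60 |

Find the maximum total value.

835

Meeting every minimum uses 10+0+5+0+5 = 20 L, leaving 40.
Rank by kWh per L: Gen-23 15 > Gen-18 14 > Gen-16 12 > Gen-1 8 > Gen-20 4.
Give Gen-23 10 more to hit its cap of 15 → 30 left.
Gen-18: +25 to 35 (cap) → 5 left.
Gen-16: +5 (room for 55) → 10. Pool exhausted.
Total = 14×35 + 15×15 + 12×10 = 835.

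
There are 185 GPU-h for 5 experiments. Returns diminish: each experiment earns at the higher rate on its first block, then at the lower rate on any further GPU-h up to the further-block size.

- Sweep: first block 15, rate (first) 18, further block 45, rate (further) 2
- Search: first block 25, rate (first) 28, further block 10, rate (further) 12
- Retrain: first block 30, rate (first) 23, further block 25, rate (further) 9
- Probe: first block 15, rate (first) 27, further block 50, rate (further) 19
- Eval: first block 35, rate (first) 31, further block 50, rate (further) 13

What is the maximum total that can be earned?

4295

Order all 10 blocks by rate: Eval/tier1 31 > Search/tier1 28 > Probe/tier1 27 > Retrain/tier1 23 > Probe/tier2 19 > Sweep/tier1 18 > Eval/tier2 13 > Search/tier2 12 > Retrain/tier2 9 > Sweep/tier2 2.
Eval/tier1 (31): +35 → 150 left.
Search/tier1 (28): +25 → 125 left.
Probe tier1 at 27: fill all 15 → 110 left.
Retrain tier1 at 23: fill all 30 → 80 left.
Fill Probe tier2 block (50 at 19) → 30 left.
Sweep/tier1 (18): +15 → 15 left.
Eval tier2 at 13: only 15 left, fill 15.
Total = 31×35 + 28×25 + 27×15 + 23×30 + 19×50 + 18×15 + 13×15 = 4295.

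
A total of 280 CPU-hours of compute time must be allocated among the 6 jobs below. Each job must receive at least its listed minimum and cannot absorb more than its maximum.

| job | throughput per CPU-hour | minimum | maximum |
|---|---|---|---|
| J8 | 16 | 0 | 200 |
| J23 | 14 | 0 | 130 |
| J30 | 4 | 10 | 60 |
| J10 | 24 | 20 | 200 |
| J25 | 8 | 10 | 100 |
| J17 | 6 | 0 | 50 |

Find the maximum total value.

5880

Meeting every minimum uses 0+0+10+20+10+0 = 40 CPU-hours, leaving 240.
Rank by throughput per CPU-hour: J10 24 > J8 16 > J23 14 > J25 8 > J17 6 > J30 4.
J10 takes 180 more to reach its cap of 200 → 60 left.
J8 has room for 200 more but only 60 remain, so it gets 60.
Total = 16×60 + 4×10 + 24×200 + 8×10 = 5880.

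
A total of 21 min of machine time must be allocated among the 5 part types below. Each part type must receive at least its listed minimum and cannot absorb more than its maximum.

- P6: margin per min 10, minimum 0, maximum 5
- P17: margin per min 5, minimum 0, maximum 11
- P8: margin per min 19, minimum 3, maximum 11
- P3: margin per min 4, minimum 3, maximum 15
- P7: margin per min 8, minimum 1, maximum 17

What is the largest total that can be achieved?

287

Meeting every minimum uses 0+0+3+3+1 = 7 min, leaving 14.
Highest margin per min first: P8 19 > P6 10 > P7 8 > P17 5 > P3 4.
Give P8 8 more to hit its cap of 11 — 6 left.
P6: +5 to 5 (cap) — 1 left.
P7: +1 (room for 16) → 2. Pool exhausted.
Total = 10×5 + 19×11 + 4×3 + 8×2 = 287.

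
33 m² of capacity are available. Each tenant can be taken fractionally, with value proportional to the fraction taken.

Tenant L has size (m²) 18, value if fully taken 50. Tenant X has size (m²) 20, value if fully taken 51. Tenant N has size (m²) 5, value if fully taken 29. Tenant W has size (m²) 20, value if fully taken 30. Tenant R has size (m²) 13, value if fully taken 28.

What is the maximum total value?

104.5

Rank by value-to-size ratio: Tenant N 29/5≈5.8, Tenant L 50/18≈2.78, Tenant X 51/20≈2.55, Tenant R 28/13≈2.15, Tenant W 30/20≈1.5.
Take all of Tenant N (5 m², value 29) ; 28 m² left.
All 18 m² of Tenant L fit (value 50) ; 10 remain.
Only 10 m² remain; take 10/20 of Tenant X for value 51×10/20 = 25.5.
Total value = 104.5.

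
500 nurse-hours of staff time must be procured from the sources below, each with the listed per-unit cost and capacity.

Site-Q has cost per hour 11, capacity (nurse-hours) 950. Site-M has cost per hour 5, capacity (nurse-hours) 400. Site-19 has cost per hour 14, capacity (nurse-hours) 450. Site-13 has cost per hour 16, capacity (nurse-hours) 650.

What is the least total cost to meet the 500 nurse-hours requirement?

3100

Fill from the cheapest source first.
Site-M (5): use full 400 → 100 nurse-hours to go.
Site-Q (11): take the remaining 100 → done.
Site-19, Site-13: unused.
Cost = 400×5 + 100×11 = 3100.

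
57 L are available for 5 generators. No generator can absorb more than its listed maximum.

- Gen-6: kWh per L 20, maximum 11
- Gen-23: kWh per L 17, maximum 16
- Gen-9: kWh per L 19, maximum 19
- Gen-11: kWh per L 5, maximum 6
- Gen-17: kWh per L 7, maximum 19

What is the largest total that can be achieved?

Order the generators by kWh per L: Gen-6 20 > Gen-9 19 > Gen-23 17 > Gen-17 7 > Gen-11 5.
Gen-6 takes 11 to reach its cap of 11 ; 46 left.
Give Gen-9 19 to hit its cap of 19 ; 27 left.
Give Gen-23 16 to hit its cap of 16 ; 11 left.
Gen-17 has room for 19 but only 11 remain, so it gets 11.
Total = 20×11 + 17×16 + 19×19 + 7×11 = 930.

930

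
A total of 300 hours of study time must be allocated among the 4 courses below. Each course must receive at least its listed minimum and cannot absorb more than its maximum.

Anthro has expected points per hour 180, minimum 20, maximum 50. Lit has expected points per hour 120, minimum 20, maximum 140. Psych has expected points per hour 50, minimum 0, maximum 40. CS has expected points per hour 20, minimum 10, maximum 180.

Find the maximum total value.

29200

Meeting every minimum uses 20+20+0+10 = 50 hours, leaving 250.
Order the courses by expected points per hour: Anthro 180 > Lit 120 > Psych 50 > CS 20.
Give Anthro 30 more to hit its cap of 50 ; 220 left.
Lit: +120 to 140 (cap) ; 100 left.
Psych: +40 to 40 (cap) ; 60 left.
CS has room for 170 more but only 60 remain, so it gets 70.
Total = 180×50 + 120×140 + 50×40 + 20×70 = 29200.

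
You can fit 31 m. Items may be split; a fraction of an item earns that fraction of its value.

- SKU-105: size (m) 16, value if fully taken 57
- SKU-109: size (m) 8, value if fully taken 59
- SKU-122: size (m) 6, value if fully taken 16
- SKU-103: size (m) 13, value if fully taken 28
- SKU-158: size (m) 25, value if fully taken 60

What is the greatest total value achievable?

134.4

Best value per unit of size first: SKU-109 59/8≈7.38, SKU-105 57/16≈3.56, SKU-122 16/6≈2.67, SKU-158 60/25≈2.4, SKU-103 28/13≈2.15.
All 8 m of SKU-109 fit (value 59) — 23 remain.
All 16 m of SKU-105 fit (value 57) — 7 remain.
SKU-122: take in full, 6 m for value 16 — 1 left.
Fill the last 1 m with part of SKU-158: 1/25 of it earns 2.4.
Total value = 134.4.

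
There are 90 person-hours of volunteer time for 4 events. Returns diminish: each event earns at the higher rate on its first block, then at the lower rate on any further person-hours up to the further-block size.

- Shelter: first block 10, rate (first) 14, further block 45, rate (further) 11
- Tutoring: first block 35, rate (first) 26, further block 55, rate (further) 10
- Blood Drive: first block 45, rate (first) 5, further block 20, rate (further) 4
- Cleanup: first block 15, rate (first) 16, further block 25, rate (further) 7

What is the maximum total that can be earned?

Treat each block as its own option and order by rate: Tutoring/first 26 > Cleanup/first 16 > Shelter/first 14 > Shelter/second 11 > Tutoring/second 10 > Cleanup/second 7 > Blood Drive/first 5 > Blood Drive/second 4.
Fill Tutoring first block (35 at 26) — 55 left.
Fill Cleanup first block (15 at 16) — 40 left.
Shelter/first (14): +10 — 30 left.
30 remain; put them into Shelter second at 11.
Total = 26×35 + 16×15 + 14×10 + 11×30 = 1620.

1620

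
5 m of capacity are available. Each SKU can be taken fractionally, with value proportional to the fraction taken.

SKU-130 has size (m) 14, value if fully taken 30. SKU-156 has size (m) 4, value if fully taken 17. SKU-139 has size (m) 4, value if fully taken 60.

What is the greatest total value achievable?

Best value per unit of size first: SKU-139 60/4≈15, SKU-156 17/4≈4.25, SKU-130 30/14≈2.14.
All 4 m of SKU-139 fit (value 60) — 1 remain.
Fill the last 1 m with part of SKU-156: 1/4 of it earns 4.25.
Total value = 64.25.

64.25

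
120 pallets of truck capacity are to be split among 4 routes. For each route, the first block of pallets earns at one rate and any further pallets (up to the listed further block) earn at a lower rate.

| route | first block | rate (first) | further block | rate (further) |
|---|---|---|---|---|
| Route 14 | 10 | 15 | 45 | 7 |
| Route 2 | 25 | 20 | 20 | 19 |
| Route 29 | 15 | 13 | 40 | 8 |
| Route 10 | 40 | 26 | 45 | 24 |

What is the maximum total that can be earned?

2810

Rank every tier by rate: Route 10/first 26 > Route 10/second 24 > Route 2/first 20 > Route 2/second 19 > Route 14/first 15 > Route 29/first 13 > Route 29/second 8 > Route 14/second 7.
Route 10/first (26): +40 — 80 left.
Route 10 second at 24: fill all 45 — 35 left.
Fill Route 2 first block (25 at 20) — 10 left.
10 remain; put them into Route 2 second at 19.
Total = 26×40 + 24×45 + 20×25 + 19×10 = 2810.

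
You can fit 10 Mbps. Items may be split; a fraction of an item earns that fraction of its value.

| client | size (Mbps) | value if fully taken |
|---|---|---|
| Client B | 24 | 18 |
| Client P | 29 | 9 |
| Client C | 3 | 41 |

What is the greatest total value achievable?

Sort by value density: Client C 41/3≈13.7, Client B 18/24≈0.75, Client P 9/29≈0.31.
All 3 Mbps of Client C fit (value 41) — 7 remain.
Only 7 Mbps remain; take 7/24 of Client B for value 18×7/24 = 5.25.
Total value = 46.25.

46.25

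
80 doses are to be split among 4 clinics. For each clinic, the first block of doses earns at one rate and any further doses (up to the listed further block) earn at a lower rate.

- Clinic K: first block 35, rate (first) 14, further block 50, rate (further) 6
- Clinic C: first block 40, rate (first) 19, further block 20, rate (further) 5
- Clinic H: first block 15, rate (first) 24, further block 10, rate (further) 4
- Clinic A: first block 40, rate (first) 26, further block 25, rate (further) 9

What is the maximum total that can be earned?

Order all 8 blocks by rate: Clinic A/tier1 26 > Clinic H/tier1 24 > Clinic C/tier1 19 > Clinic K/tier1 14 > Clinic A/tier2 9 > Clinic K/tier2 6 > Clinic C/tier2 5 > Clinic H/tier2 4.
Clinic A/tier1 (26): +40 → 40 left.
Fill Clinic H tier1 block (15 at 24) → 25 left.
Clinic C tier1 at 19: only 25 left, fill 25.
Total = 26×40 + 24×15 + 19×25 = 1875.

1875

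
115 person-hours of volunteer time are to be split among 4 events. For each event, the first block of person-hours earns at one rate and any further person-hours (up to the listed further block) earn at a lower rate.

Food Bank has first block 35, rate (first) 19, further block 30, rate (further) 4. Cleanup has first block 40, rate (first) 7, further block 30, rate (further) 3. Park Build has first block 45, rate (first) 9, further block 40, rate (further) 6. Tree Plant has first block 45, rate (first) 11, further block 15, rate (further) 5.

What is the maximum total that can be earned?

Treat each block as its own option and order by rate: Food Bank/tier1 19 > Tree Plant/tier1 11 > Park Build/tier1 9 > Cleanup/tier1 7 > Park Build/tier2 6 > Tree Plant/tier2 5 > Food Bank/tier2 4 > Cleanup/tier2 3.
Food Bank/tier1 (19): +35 → 80 left.
Tree Plant tier1 at 11: fill all 45 → 35 left.
Park Build tier1 at 9: only 35 left, fill 35.
Total = 19×35 + 11×45 + 9×35 = 1475.

1475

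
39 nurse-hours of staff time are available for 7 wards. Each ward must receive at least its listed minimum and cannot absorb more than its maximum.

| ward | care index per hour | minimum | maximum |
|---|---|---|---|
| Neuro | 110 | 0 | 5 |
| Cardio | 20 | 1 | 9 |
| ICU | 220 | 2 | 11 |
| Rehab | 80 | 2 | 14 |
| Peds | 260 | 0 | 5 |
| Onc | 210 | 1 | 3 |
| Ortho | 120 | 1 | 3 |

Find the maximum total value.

6160

Meeting every minimum uses 0+1+2+2+0+1+1 = 7 nurse-hours, leaving 32.
Highest care index per hour first: Peds 260 > ICU 220 > Onc 210 > Ortho 120 > Neuro 110 > Rehab 80 > Cardio 20.
Peds takes 5 more to reach its cap of 5 → 27 left.
Give ICU 9 more to hit its cap of 11 → 18 left.
Onc takes 2 more to reach its cap of 3 → 16 left.
Ortho takes 2 more to reach its cap of 3 → 14 left.
Neuro takes 5 more to reach its cap of 5 → 9 left.
Rehab: +9 (room for 12) → 11. Pool exhausted.
Total = 110×5 + 20×1 + 220×11 + 80×11 + 260×5 + 210×3 + 120×3 = 6160.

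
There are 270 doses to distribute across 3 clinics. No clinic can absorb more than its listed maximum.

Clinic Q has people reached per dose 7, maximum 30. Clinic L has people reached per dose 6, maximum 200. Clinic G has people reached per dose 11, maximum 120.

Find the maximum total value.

2250

Highest people reached per dose first: Clinic G 11 > Clinic Q 7 > Clinic L 6.
Clinic G: +120 to 120 (cap) ; 150 left.
Clinic Q takes 30 to reach its cap of 30 ; 120 left.
Clinic L has room for 200 but only 120 remain, so it gets 120.
Total = 7×30 + 6×120 + 11×120 = 2250.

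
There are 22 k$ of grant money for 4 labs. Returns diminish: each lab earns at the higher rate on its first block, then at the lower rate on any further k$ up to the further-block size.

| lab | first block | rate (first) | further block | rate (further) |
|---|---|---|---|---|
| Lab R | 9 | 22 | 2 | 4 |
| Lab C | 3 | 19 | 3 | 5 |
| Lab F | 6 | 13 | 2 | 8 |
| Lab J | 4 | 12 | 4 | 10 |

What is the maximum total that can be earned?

Order all 8 blocks by rate: Lab R/first 22 > Lab C/first 19 > Lab F/first 13 > Lab J/first 12 > Lab J/second 10 > Lab F/second 8 > Lab C/second 5 > Lab R/second 4.
Fill Lab R first block (9 at 22) ; 13 left.
Lab C/first (19): +3 ; 10 left.
Fill Lab F first block (6 at 13) ; 4 left.
Fill Lab J first block (4 at 12) ; 0 left.
Total = 22×9 + 19×3 + 13×6 + 12×4 = 381.

381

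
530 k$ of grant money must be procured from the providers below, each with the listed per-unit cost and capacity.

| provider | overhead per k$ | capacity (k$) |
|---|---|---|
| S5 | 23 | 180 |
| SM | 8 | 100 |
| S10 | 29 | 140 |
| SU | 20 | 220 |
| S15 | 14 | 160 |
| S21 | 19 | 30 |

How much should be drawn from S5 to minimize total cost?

20

Fill from the cheapest provider first.
Take 100 from SM at 8 ; need 430 more.
S15 at 14: take all 160 k$ ; 270 still needed.
S21 (19): use full 30 ; 240 k$ to go.
Take 220 from SU at 20 ; need 20 more.
S5 at 23: take 20 of its 180 ; requirement met.
S10: unused.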